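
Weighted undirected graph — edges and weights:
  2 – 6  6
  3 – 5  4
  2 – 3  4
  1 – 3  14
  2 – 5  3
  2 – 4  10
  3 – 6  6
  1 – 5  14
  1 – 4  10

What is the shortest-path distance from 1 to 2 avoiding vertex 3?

Paths from 1 to 2 avoiding 3:
1 - 4 - 2: 10 + 10 = 20
1 - 5 - 2: 14 + 3 = 17
Best route has total 17.

17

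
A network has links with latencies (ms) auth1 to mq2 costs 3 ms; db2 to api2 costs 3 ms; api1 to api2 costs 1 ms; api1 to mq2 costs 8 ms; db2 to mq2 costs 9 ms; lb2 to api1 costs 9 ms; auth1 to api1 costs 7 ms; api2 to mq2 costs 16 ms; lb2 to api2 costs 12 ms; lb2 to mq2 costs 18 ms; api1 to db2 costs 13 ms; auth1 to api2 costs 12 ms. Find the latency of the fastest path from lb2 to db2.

Checking several routes:
lb2-api2-db2: 12 + 3 = 15
lb2-api1-api2-db2: 9 + 1 + 3 = 13
lb2-api1-mq2-db2: 9 + 8 + 9 = 26
lb2-api1-db2: 9 + 13 = 22
Shortest: 13 ms.

13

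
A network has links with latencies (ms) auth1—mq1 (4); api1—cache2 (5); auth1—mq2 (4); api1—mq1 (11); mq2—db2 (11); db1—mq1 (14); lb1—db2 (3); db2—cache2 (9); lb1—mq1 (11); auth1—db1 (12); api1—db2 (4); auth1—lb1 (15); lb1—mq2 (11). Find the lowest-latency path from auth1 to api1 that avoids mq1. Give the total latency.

19

Checking several routes:
auth1 → lb1 → db2 → api1: 15 + 3 + 4 = 22
auth1 → mq2 → db2 → api1: 4 + 11 + 4 = 19
auth1 → mq2 → lb1 → db2 → api1: 4 + 11 + 3 + 4 = 22
The minimum is 19 ms.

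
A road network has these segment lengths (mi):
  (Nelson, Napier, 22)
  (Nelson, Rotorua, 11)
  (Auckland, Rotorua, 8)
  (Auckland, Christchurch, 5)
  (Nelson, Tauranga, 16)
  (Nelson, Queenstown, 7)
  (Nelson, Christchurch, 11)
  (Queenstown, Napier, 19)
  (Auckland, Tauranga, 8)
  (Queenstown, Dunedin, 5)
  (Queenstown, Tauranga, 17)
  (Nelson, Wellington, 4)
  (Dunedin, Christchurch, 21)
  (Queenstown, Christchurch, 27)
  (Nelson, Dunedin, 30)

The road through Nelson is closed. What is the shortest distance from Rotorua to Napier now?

Routes from Rotorua to Napier avoiding Nelson:
Rotorua → Auckland → Tauranga → Queenstown → Napier: 8 + 8 + 17 + 19 = 52
Rotorua → Auckland → Christchurch → Dunedin → Queenstown → Napier: 8 + 5 + 21 + 5 + 19 = 58
Rotorua → Auckland → Christchurch → Queenstown → Napier: 8 + 5 + 27 + 19 = 59
Shortest: 52 mi.

52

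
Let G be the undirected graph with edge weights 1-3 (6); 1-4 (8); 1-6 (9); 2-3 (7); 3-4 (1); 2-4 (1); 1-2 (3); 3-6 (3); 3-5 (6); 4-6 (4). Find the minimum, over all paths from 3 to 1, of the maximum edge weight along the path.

Checking several routes:
3 → 1: max(6) = 6
3 → 2 → 1: max(7, 3) = 7
3 → 6 → 4 → 2 → 1: max(3, 4, 1, 3) = 4
3 → 4 → 2 → 1: max(1, 1, 3) = 3
Best route has worst link 3.

3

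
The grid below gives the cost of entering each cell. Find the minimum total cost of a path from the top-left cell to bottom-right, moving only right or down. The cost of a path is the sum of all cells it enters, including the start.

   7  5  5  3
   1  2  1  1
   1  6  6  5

17

Take (0,0) → (1,0) → (1,1) → (1,2) → (1,3) → (2,3) for a total of 7 + 1 + 2 + 1 + 1 + 5 = 17.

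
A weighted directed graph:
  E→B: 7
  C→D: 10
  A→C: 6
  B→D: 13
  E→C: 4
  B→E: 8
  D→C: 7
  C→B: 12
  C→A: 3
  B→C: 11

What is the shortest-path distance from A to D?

16

Paths from A to D:
A -> C -> B -> D: 6 + 12 + 13 = 31
A -> C -> D: 6 + 10 = 16
Best route has total 16.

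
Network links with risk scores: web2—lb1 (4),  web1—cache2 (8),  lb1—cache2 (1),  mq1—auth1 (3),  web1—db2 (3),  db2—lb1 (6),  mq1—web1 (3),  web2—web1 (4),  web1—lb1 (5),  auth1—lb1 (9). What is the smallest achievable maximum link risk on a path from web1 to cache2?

A few of the web1→cache2 routes:
web1 - cache2: max(8) = 8
web1 - web2 - lb1 - cache2: max(4, 4, 1) = 4
web1 - db2 - lb1 - cache2: max(3, 6, 1) = 6
web1 - lb1 - cache2: max(5, 1) = 5
Best route has worst link 4.

4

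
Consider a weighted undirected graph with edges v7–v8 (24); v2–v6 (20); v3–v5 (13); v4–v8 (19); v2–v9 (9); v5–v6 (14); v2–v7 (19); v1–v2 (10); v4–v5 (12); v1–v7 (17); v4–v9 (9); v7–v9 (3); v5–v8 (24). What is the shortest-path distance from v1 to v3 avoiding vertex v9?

Comparing a few candidate routes:
v1 - v7 - v2 - v6 - v5 - v3: 17 + 19 + 20 + 14 + 13 = 83
v1 - v2 - v7 - v8 - v5 - v3: 10 + 19 + 24 + 24 + 13 = 90
v1 - v2 - v6 - v5 - v3: 10 + 20 + 14 + 13 = 57
v1 - v7 - v8 - v5 - v3: 17 + 24 + 24 + 13 = 78
v1 - v7 - v8 - v4 - v5 - v3: 17 + 24 + 19 + 12 + 13 = 85
Best route has total 57.

57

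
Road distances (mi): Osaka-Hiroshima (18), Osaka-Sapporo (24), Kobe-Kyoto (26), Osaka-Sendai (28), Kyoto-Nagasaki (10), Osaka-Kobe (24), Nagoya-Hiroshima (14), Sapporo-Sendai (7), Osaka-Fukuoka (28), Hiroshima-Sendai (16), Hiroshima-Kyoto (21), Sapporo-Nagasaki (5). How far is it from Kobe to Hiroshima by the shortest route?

Some routes from Kobe to Hiroshima:
Kobe→Kyoto→Nagasaki→Sapporo→Sendai→Hiroshima: 26 + 10 + 5 + 7 + 16 = 64
Kobe→Kyoto→Hiroshima: 26 + 21 = 47
Kobe→Osaka→Sendai→Hiroshima: 24 + 28 + 16 = 68
Kobe→Osaka→Sapporo→Sendai→Hiroshima: 24 + 24 + 7 + 16 = 71
Kobe→Osaka→Hiroshima: 24 + 18 = 42
Best route has total 42 mi.

42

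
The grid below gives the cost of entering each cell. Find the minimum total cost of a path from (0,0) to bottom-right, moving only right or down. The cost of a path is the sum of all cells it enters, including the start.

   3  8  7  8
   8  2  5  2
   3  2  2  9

Take (0,0) → (0,1) → (1,1) → (2,1) → (2,2) → (2,3) for a total of 3 + 8 + 2 + 2 + 2 + 9 = 26.
(Top row then right column would cost 37.)

26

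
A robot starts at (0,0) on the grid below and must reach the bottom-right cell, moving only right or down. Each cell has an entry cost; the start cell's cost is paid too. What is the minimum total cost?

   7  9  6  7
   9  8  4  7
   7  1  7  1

Cheapest: [0,0] [1,0] [2,0] [2,1] [2,2] [2,3]
  7 + 9 + 7 + 1 + 7 + 1 = 32

32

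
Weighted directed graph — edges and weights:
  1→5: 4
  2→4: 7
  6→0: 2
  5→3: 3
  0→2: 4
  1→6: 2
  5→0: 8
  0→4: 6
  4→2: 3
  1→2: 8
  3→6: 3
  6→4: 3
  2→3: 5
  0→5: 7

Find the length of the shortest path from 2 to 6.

Paths from 2 to 6:
2-3-6: 5 + 3 = 8
The minimum is 8.

8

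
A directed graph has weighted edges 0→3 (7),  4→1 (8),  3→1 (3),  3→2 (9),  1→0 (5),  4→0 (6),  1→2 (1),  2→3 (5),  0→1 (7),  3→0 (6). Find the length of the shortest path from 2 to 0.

11

Routes from 2 to 0:
2-3-1-0: 5 + 3 + 5 = 13
2-3-0: 5 + 6 = 11
Shortest: 11.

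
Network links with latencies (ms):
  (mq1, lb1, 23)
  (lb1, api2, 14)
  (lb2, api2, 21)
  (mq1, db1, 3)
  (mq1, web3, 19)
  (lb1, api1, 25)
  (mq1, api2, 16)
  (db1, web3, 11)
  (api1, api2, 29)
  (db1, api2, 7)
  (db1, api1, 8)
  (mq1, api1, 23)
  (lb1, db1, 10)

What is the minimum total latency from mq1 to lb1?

13

Some routes from mq1 to lb1:
mq1 -> api2 -> db1 -> lb1: 16 + 7 + 10 = 33
mq1 -> db1 -> api2 -> lb1: 3 + 7 + 14 = 24
mq1 -> api2 -> lb1: 16 + 14 = 30
mq1 -> db1 -> api1 -> lb1: 3 + 8 + 25 = 36
mq1 -> lb1: 23
mq1 -> db1 -> lb1: 3 + 10 = 13
The minimum is 13 ms.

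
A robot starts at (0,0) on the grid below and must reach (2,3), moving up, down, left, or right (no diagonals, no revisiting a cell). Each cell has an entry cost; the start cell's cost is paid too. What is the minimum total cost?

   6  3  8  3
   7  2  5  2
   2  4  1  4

Best path: [0,0]→[0,1]→[1,1]→[2,1]→[2,2]→[2,3]
Cost: 6 + 3 + 2 + 4 + 1 + 4 = 20

20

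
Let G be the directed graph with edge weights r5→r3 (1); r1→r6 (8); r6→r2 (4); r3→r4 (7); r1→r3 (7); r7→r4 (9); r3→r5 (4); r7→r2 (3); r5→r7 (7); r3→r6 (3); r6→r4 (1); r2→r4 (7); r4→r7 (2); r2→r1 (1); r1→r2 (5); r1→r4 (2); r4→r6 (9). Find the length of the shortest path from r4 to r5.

Routes from r4 to r5:
r4→r7→r2→r1→r3→r5: 2 + 3 + 1 + 7 + 4 = 17
r4→r6→r2→r1→r3→r5: 9 + 4 + 1 + 7 + 4 = 25
Shortest: 17.

17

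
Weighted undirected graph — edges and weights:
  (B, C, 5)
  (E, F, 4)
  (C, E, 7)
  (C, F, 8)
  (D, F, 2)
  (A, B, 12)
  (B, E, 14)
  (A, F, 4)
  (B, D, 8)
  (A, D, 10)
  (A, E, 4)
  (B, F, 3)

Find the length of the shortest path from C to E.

7

Comparing a few candidate routes:
C-F-E: 8 + 4 = 12
C-B-F-A-E: 5 + 3 + 4 + 4 = 16
C-E: 7
C-B-F-E: 5 + 3 + 4 = 12
Shortest: 7.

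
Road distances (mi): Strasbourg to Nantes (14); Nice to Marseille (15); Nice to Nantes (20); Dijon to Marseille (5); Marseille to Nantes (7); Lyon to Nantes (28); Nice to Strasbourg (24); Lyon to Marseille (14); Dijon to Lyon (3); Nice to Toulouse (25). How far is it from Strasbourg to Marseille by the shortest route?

21

Some routes from Strasbourg to Marseille:
Strasbourg-Nantes-Nice-Marseille: 14 + 20 + 15 = 49
Strasbourg-Nice-Nantes-Marseille: 24 + 20 + 7 = 51
Strasbourg-Nice-Marseille: 24 + 15 = 39
Strasbourg-Nantes-Lyon-Marseille: 14 + 28 + 14 = 56
Strasbourg-Nantes-Marseille: 14 + 7 = 21
Strasbourg-Nantes-Lyon-Dijon-Marseille: 14 + 28 + 3 + 5 = 50
Shortest: 21 mi.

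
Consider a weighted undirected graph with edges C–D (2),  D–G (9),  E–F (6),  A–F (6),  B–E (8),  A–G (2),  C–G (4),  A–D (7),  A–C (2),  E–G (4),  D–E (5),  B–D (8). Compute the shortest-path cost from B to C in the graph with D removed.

Paths from B to C avoiding D:
B → E → G → A → C: 8 + 4 + 2 + 2 = 16
B → E → F → A → G → C: 8 + 6 + 6 + 2 + 4 = 26
B → E → F → A → C: 8 + 6 + 6 + 2 = 22
B → E → G → C: 8 + 4 + 4 = 16
Shortest: 16.

16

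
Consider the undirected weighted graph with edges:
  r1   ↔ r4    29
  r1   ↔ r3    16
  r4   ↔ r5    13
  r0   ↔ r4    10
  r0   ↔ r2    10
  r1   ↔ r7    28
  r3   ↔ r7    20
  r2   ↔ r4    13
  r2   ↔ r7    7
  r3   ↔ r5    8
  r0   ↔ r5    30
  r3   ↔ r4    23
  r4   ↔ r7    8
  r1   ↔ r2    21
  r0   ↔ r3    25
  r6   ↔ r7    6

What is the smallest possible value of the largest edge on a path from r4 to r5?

13

A few of the r4→r5 routes:
r4 → r0 → r2 → r7 → r3 → r5: max(10, 10, 7, 20, 8) = 20
r4 → r2 → r7 → r3 → r5: max(13, 7, 20, 8) = 20
r4 → r7 → r3 → r5: max(8, 20, 8) = 20
r4 → r5: max(13) = 13
Smallest bottleneck: 13.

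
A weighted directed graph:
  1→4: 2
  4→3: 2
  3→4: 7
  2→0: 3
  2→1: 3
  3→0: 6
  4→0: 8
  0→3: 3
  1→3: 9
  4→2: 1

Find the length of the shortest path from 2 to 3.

A few of the 2→3 routes:
2-0-3: 3 + 3 = 6
2-1-3: 3 + 9 = 12
2-1-4-3: 3 + 2 + 2 = 7
Best route has total 6.

6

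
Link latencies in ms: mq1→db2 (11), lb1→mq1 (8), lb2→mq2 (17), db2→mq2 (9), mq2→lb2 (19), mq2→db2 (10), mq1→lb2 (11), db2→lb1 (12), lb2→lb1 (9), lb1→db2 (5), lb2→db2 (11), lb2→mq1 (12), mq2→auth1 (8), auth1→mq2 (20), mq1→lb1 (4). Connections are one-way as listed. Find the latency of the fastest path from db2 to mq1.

Routes from db2 to mq1:
db2 - mq2 - lb2 - mq1: 9 + 19 + 12 = 40
db2 - mq2 - lb2 - lb1 - mq1: 9 + 19 + 9 + 8 = 45
db2 - lb1 - mq1: 12 + 8 = 20
Best route has total 20 ms.

20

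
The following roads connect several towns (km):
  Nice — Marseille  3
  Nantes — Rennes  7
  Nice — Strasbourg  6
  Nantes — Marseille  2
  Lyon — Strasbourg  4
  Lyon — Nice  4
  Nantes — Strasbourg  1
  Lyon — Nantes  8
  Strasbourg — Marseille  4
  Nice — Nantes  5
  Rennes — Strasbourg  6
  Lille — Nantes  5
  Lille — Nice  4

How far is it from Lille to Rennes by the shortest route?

Checking several routes:
Lille -> Nantes -> Rennes: 5 + 7 = 12
Lille -> Nice -> Marseille -> Nantes -> Strasbourg -> Rennes: 4 + 3 + 2 + 1 + 6 = 16
Lille -> Nantes -> Strasbourg -> Rennes: 5 + 1 + 6 = 12
Lille -> Nice -> Marseille -> Nantes -> Rennes: 4 + 3 + 2 + 7 = 16
Lille -> Nice -> Nantes -> Rennes: 4 + 5 + 7 = 16
Lille -> Nice -> Strasbourg -> Rennes: 4 + 6 + 6 = 16
The minimum is 12 km.

12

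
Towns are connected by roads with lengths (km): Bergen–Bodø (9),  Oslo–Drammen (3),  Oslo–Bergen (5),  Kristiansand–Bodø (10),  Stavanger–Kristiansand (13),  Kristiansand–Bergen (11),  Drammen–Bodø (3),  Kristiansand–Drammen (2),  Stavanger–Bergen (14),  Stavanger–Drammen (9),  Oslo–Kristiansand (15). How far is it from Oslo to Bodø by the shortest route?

A few of the Oslo→Bodø routes:
Oslo - Kristiansand - Drammen - Bodø: 15 + 2 + 3 = 20
Oslo - Drammen - Bodø: 3 + 3 = 6
Oslo - Bergen - Kristiansand - Drammen - Bodø: 5 + 11 + 2 + 3 = 21
Oslo - Drammen - Kristiansand - Bodø: 3 + 2 + 10 = 15
Oslo - Bergen - Bodø: 5 + 9 = 14
Best route has total 6 km.

6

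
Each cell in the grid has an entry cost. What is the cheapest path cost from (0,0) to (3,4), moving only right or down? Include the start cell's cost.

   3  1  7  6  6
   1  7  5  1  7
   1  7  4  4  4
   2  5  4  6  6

28

One optimal route is [0,0] -> [1,0] -> [2,0] -> [3,0] -> [3,1] -> [3,2] -> [3,3] -> [3,4].
Its cost is 3 + 1 + 1 + 2 + 5 + 4 + 6 + 6 = 28.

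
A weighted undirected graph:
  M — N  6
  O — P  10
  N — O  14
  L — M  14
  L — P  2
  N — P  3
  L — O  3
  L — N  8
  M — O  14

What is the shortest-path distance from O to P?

5

Comparing a few candidate routes:
O → L → N → P: 3 + 8 + 3 = 14
O → L → P: 3 + 2 = 5
O → P: 10
Best route has total 5.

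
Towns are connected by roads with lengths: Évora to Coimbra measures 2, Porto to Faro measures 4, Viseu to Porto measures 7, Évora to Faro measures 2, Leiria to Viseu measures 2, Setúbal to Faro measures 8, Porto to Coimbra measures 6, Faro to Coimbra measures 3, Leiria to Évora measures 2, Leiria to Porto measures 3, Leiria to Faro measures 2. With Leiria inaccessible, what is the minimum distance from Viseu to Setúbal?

Candidate routes:
Viseu - Porto - Coimbra - Faro - Setúbal: 7 + 6 + 3 + 8 = 24
Viseu - Porto - Coimbra - Évora - Faro - Setúbal: 7 + 6 + 2 + 2 + 8 = 25
Viseu - Porto - Faro - Setúbal: 7 + 4 + 8 = 19
Shortest: 19.

19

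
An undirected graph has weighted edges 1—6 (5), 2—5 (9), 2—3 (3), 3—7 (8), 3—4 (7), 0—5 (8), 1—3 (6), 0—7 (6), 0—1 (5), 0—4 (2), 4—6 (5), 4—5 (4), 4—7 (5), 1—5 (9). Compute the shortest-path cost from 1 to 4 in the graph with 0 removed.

10

Some routes from 1 to 4 avoiding 0:
1 → 3 → 7 → 4: 6 + 8 + 5 = 19
1 → 6 → 4: 5 + 5 = 10
1 → 3 → 2 → 5 → 4: 6 + 3 + 9 + 4 = 22
1 → 3 → 4: 6 + 7 = 13
1 → 5 → 4: 9 + 4 = 13
The minimum is 10.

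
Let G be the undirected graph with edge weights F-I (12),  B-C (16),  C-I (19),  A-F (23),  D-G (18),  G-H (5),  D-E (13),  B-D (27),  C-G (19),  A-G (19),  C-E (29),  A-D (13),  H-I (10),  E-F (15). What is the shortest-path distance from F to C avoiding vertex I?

Checking several routes:
F→A→D→G→C: 23 + 13 + 18 + 19 = 73
F→E→C: 15 + 29 = 44
F→E→D→G→C: 15 + 13 + 18 + 19 = 65
F→A→G→C: 23 + 19 + 19 = 61
F→E→D→B→C: 15 + 13 + 27 + 16 = 71
Shortest: 44.

44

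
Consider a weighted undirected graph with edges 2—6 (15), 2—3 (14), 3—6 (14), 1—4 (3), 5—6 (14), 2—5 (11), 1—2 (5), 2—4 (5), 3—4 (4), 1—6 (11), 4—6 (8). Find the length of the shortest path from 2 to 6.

13

A few of the 2→6 routes:
2 → 1 → 4 → 6: 5 + 3 + 8 = 16
2 → 4 → 6: 5 + 8 = 13
2 → 6: 15
Best route has total 13.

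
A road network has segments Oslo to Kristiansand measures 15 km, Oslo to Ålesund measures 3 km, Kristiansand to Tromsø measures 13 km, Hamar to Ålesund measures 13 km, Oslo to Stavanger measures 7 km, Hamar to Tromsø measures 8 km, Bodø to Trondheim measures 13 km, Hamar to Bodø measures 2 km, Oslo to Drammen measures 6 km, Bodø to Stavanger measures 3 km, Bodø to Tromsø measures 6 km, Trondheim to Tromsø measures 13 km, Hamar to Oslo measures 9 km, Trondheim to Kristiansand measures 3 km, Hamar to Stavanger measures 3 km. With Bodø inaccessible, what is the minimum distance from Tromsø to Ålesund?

Checking several routes:
Tromsø-Kristiansand-Oslo-Ålesund: 13 + 15 + 3 = 31
Tromsø-Hamar-Oslo-Ålesund: 8 + 9 + 3 = 20
Tromsø-Hamar-Ålesund: 8 + 13 = 21
Tromsø-Hamar-Stavanger-Oslo-Ålesund: 8 + 3 + 7 + 3 = 21
Best route has total 20 km.

20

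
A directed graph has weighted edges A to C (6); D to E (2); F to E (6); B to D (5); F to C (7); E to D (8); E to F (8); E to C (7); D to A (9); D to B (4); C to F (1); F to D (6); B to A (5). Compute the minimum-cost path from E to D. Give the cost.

Paths from E to D:
E → D: 8
E → C → F → D: 7 + 1 + 6 = 14
E → F → D: 8 + 6 = 14
Best route has total 8.

8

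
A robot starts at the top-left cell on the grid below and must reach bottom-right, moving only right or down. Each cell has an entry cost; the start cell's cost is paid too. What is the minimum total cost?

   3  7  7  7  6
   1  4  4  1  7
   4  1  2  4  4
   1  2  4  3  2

20

Best path: [0,0] [1,0] [1,1] [2,1] [2,2] [2,3] [3,3] [3,4]
Cost: 3 + 1 + 4 + 1 + 2 + 4 + 3 + 2 = 20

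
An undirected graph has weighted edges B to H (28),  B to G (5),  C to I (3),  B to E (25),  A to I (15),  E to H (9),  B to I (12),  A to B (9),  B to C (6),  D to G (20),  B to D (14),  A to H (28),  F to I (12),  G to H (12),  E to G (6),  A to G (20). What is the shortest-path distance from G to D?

19

A few of the G→D routes:
G → B → D: 5 + 14 = 19
G → D: 20
G → E → B → D: 6 + 25 + 14 = 45
G → H → B → D: 12 + 28 + 14 = 54
G → A → B → D: 20 + 9 + 14 = 43
Shortest: 19.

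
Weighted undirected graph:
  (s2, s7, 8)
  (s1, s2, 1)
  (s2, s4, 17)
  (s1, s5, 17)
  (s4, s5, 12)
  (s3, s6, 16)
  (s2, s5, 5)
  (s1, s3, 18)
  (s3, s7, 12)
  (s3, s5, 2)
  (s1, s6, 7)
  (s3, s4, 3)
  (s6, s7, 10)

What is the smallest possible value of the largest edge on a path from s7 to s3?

Some routes from s7 to s3:
s7→s2→s5→s4→s3: max(8, 5, 12, 3) = 12
s7→s2→s5→s3: max(8, 5, 2) = 8
s7→s6→s1→s2→s5→s3: max(10, 7, 1, 5, 2) = 10
Smallest bottleneck: 8.

8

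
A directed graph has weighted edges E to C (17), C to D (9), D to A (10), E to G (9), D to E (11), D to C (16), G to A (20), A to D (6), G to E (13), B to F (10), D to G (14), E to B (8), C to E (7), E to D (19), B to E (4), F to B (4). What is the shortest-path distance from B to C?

Candidate routes:
B → E → D → C: 4 + 19 + 16 = 39
B → E → G → A → D → C: 4 + 9 + 20 + 6 + 16 = 55
B → E → C: 4 + 17 = 21
Shortest: 21.

21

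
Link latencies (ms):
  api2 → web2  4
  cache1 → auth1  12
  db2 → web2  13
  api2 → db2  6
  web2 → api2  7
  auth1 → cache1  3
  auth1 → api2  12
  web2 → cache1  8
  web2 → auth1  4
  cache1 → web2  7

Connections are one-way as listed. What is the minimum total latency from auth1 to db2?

18

Paths from auth1 to db2:
auth1 - api2 - db2: 12 + 6 = 18
auth1 - cache1 - web2 - api2 - db2: 3 + 7 + 7 + 6 = 23
Shortest: 18 ms.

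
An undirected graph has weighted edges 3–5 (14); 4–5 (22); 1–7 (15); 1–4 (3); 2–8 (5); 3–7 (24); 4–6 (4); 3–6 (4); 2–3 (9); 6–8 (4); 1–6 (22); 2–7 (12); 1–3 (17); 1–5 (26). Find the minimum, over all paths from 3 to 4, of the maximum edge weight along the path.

Checking several routes:
3→6→4: max(4, 4) = 4
3→2→7→1→4: max(9, 12, 15, 3) = 15
3→2→8→6→4: max(9, 5, 4, 4) = 9
3→1→7→2→8→6→4: max(17, 15, 12, 5, 4, 4) = 17
3→6→8→2→7→1→4: max(4, 4, 5, 12, 15, 3) = 15
The minimum achievable maximum is 4.

4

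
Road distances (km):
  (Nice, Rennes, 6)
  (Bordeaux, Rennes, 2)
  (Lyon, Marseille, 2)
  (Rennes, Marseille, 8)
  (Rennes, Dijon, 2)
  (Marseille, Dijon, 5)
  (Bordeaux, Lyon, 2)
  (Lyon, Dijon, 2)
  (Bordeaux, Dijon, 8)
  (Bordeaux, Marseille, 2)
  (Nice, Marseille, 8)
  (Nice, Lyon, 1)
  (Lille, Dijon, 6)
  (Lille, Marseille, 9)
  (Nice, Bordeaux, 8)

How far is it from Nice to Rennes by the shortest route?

A few of the Nice→Rennes routes:
Nice-Bordeaux-Rennes: 8 + 2 = 10
Nice-Lyon-Bordeaux-Rennes: 1 + 2 + 2 = 5
Nice-Lyon-Dijon-Rennes: 1 + 2 + 2 = 5
Nice-Lyon-Marseille-Bordeaux-Rennes: 1 + 2 + 2 + 2 = 7
Nice-Rennes: 6
Nice-Lyon-Marseille-Dijon-Rennes: 1 + 2 + 5 + 2 = 10
Shortest: 5 km.

5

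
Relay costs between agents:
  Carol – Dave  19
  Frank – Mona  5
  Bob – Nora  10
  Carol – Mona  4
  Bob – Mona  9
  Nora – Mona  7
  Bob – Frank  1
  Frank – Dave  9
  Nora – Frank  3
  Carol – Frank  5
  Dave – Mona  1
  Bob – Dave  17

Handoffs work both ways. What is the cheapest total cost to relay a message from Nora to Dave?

8

Comparing a few candidate routes:
Nora → Mona → Dave: 7 + 1 = 8
Nora → Frank → Dave: 3 + 9 = 12
Nora → Frank → Mona → Dave: 3 + 5 + 1 = 9
Shortest: 8.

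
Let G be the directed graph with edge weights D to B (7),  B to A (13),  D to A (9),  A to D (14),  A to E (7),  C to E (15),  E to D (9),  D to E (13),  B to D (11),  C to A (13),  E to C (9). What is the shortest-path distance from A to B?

21

Paths from A to B:
A → E → D → B: 7 + 9 + 7 = 23
A → D → B: 14 + 7 = 21
Shortest: 21.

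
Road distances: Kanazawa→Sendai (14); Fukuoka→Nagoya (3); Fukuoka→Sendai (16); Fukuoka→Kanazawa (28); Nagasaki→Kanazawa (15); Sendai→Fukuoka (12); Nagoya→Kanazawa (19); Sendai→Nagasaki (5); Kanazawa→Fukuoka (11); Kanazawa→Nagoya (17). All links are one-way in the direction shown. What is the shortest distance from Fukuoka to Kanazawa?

Candidate routes:
Fukuoka→Kanazawa: 28
Fukuoka→Nagoya→Kanazawa: 3 + 19 = 22
Fukuoka→Sendai→Nagasaki→Kanazawa: 16 + 5 + 15 = 36
The minimum is 22.

22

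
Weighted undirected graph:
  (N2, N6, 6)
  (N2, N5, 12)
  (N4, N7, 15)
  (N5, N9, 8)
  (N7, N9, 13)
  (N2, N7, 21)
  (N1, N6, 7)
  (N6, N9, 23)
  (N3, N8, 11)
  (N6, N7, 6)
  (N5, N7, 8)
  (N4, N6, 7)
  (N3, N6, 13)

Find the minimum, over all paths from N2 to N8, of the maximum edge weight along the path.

13

A few of the N2→N8 routes:
N2 -> N5 -> N9 -> N7 -> N4 -> N6 -> N3 -> N8: max(12, 8, 13, 15, 7, 13, 11) = 15
N2 -> N5 -> N7 -> N6 -> N3 -> N8: max(12, 8, 6, 13, 11) = 13
N2 -> N5 -> N9 -> N7 -> N6 -> N3 -> N8: max(12, 8, 13, 6, 13, 11) = 13
N2 -> N6 -> N3 -> N8: max(6, 13, 11) = 13
N2 -> N5 -> N7 -> N4 -> N6 -> N3 -> N8: max(12, 8, 15, 7, 13, 11) = 15
Smallest bottleneck: 13.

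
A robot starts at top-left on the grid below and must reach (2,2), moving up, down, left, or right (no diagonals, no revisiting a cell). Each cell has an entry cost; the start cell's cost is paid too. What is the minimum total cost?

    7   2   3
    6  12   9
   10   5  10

Take r0c0 -> r0c1 -> r0c2 -> r1c2 -> r2c2 for a total of 7 + 2 + 3 + 9 + 10 = 31.

31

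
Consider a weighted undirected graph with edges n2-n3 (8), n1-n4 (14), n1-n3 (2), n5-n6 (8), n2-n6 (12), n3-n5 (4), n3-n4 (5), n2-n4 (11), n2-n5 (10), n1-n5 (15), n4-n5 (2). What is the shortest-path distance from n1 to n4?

7

Some routes from n1 to n4:
n1 - n3 - n4: 2 + 5 = 7
n1 - n3 - n5 - n4: 2 + 4 + 2 = 8
n1 - n3 - n2 - n5 - n4: 2 + 8 + 10 + 2 = 22
n1 - n5 - n4: 15 + 2 = 17
n1 - n4: 14
n1 - n3 - n2 - n4: 2 + 8 + 11 = 21
Shortest: 7.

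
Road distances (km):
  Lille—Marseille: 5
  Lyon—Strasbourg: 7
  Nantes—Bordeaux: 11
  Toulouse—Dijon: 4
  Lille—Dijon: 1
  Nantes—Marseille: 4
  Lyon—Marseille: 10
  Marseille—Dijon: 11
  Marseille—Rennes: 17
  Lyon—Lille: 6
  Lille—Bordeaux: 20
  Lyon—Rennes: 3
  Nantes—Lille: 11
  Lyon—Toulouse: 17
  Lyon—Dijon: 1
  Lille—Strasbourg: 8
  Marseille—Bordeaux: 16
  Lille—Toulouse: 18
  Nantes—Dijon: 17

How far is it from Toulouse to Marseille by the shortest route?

A few of the Toulouse→Marseille routes:
Toulouse-Dijon-Marseille: 4 + 11 = 15
Toulouse-Dijon-Lyon-Marseille: 4 + 1 + 10 = 15
Toulouse-Dijon-Lille-Marseille: 4 + 1 + 5 = 10
Shortest: 10 km.

10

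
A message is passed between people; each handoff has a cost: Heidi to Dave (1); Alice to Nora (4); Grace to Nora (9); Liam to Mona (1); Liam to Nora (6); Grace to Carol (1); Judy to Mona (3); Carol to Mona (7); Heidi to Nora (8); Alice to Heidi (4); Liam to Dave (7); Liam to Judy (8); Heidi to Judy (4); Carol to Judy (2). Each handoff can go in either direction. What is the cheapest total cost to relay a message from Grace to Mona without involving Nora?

Checking several routes:
Grace→Carol→Mona: 1 + 7 = 8
Grace→Carol→Judy→Liam→Mona: 1 + 2 + 8 + 1 = 12
Grace→Carol→Judy→Mona: 1 + 2 + 3 = 6
Best route has total 6.

6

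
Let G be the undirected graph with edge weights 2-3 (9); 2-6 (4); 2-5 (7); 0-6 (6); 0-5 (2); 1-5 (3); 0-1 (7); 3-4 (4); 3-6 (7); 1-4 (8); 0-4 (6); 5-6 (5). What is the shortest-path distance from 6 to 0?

Some routes from 6 to 0:
6-5-1-0: 5 + 3 + 7 = 15
6-2-5-0: 4 + 7 + 2 = 13
6-0: 6
6-5-0: 5 + 2 = 7
Best route has total 6.

6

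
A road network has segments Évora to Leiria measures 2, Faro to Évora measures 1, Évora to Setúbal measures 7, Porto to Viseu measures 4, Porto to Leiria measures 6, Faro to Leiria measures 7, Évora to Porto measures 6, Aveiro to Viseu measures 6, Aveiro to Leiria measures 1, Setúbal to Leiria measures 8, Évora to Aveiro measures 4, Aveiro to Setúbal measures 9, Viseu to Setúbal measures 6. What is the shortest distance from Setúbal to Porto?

10

Comparing a few candidate routes:
Setúbal -> Leiria -> Porto: 8 + 6 = 14
Setúbal -> Évora -> Porto: 7 + 6 = 13
Setúbal -> Viseu -> Porto: 6 + 4 = 10
Shortest: 10.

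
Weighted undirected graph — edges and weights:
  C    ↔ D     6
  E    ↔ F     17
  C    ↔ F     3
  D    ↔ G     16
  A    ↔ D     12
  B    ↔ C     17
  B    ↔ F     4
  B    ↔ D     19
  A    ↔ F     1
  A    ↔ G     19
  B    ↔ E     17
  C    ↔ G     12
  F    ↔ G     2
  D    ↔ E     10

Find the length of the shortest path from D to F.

9

A few of the D→F routes:
D -> G -> F: 16 + 2 = 18
D -> A -> F: 12 + 1 = 13
D -> C -> F: 6 + 3 = 9
The minimum is 9.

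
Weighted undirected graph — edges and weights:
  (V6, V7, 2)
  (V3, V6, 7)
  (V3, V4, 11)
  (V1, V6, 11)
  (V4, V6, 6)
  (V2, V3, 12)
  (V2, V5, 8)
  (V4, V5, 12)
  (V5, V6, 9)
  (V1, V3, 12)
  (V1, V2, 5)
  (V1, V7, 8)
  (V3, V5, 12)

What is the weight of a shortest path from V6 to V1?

10

Some routes from V6 to V1:
V6 - V1: 11
V6 - V7 - V1: 2 + 8 = 10
V6 - V5 - V2 - V1: 9 + 8 + 5 = 22
V6 - V3 - V1: 7 + 12 = 19
Best route has total 10.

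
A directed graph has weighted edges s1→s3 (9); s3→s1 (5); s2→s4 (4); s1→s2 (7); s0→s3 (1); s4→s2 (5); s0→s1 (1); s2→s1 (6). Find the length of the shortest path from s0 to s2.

Routes from s0 to s2:
s0 - s3 - s1 - s2: 1 + 5 + 7 = 13
s0 - s1 - s2: 1 + 7 = 8
Shortest: 8.

8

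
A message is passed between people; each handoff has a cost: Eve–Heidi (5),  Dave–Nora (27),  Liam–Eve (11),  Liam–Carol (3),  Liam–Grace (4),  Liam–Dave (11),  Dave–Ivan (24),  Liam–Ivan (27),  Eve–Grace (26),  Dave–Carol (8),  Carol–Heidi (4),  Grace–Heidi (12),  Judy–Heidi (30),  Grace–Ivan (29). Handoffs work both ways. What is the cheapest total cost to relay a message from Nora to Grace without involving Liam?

Candidate routes:
Nora -> Dave -> Carol -> Heidi -> Grace: 27 + 8 + 4 + 12 = 51
Nora -> Dave -> Ivan -> Grace: 27 + 24 + 29 = 80
Nora -> Dave -> Carol -> Heidi -> Eve -> Grace: 27 + 8 + 4 + 5 + 26 = 70
The minimum is 51.

51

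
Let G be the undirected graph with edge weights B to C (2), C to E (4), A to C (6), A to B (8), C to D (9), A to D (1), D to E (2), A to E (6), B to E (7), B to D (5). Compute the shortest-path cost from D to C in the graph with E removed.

Some routes from D to C avoiding E:
D - C: 9
D - B - C: 5 + 2 = 7
D - A - C: 1 + 6 = 7
D - A - B - C: 1 + 8 + 2 = 11
The minimum is 7.

7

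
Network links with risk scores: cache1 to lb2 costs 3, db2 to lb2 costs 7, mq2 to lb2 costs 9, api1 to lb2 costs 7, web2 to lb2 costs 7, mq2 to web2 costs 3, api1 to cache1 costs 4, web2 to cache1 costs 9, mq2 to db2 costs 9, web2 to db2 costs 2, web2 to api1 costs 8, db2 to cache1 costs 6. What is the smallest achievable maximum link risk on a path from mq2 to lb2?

6

Some routes from mq2 to lb2:
mq2→web2→api1→cache1→lb2: max(3, 8, 4, 3) = 8
mq2→web2→db2→lb2: max(3, 2, 7) = 7
mq2→web2→lb2: max(3, 7) = 7
mq2→web2→db2→cache1→lb2: max(3, 2, 6, 3) = 6
mq2→web2→db2→cache1→api1→lb2: max(3, 2, 6, 4, 7) = 7
Smallest bottleneck: 6.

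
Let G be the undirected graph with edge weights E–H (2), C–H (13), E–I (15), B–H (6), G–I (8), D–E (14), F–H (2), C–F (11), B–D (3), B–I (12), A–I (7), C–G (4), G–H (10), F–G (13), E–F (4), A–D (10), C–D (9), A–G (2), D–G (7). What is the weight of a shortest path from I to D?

15

Checking several routes:
I-G-A-D: 8 + 2 + 10 = 20
I-G-D: 8 + 7 = 15
I-G-C-D: 8 + 4 + 9 = 21
I-A-G-D: 7 + 2 + 7 = 16
I-B-D: 12 + 3 = 15
I-A-D: 7 + 10 = 17
Best route has total 15.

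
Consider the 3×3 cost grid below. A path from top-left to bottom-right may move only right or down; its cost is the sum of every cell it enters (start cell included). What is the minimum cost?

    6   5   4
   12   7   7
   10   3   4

25

Best path: r0c0 → r0c1 → r1c1 → r2c1 → r2c2
Cost: 6 + 5 + 7 + 3 + 4 = 25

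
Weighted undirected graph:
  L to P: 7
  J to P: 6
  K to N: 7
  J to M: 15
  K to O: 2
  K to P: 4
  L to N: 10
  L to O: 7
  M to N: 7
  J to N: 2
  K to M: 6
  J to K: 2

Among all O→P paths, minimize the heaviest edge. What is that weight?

Checking several routes:
O-K-M-N-J-P: max(2, 6, 7, 2, 6) = 7
O-K-J-P: max(2, 2, 6) = 6
O-L-P: max(7, 7) = 7
O-K-P: max(2, 4) = 4
O-K-N-J-P: max(2, 7, 2, 6) = 7
Best route has worst link 4.

4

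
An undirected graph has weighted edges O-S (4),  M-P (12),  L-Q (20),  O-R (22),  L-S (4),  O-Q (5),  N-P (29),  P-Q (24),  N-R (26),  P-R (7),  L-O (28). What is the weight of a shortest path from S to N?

52

Some routes from S to N:
S-O-R-P-N: 4 + 22 + 7 + 29 = 62
S-O-Q-P-N: 4 + 5 + 24 + 29 = 62
S-O-R-N: 4 + 22 + 26 = 52
S-O-Q-P-R-N: 4 + 5 + 24 + 7 + 26 = 66
Shortest: 52.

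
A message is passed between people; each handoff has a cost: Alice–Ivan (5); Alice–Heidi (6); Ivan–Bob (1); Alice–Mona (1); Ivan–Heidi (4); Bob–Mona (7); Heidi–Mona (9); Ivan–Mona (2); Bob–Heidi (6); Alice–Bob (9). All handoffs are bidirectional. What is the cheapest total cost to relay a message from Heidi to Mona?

Comparing a few candidate routes:
Heidi-Bob-Ivan-Mona: 6 + 1 + 2 = 9
Heidi-Mona: 9
Heidi-Alice-Mona: 6 + 1 = 7
Heidi-Ivan-Mona: 4 + 2 = 6
The minimum is 6.

6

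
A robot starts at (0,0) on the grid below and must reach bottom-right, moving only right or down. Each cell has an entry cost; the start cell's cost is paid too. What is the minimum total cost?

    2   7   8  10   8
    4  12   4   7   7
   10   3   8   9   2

Take r0c0 -> r0c1 -> r0c2 -> r1c2 -> r1c3 -> r1c4 -> r2c4 for a total of 2 + 7 + 8 + 4 + 7 + 7 + 2 = 37.
(Top row then right column would cost 44.)

37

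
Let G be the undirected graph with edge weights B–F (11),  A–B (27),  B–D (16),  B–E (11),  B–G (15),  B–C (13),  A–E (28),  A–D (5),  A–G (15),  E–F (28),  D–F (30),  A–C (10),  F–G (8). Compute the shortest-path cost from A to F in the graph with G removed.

32

Checking several routes:
A→D→B→F: 5 + 16 + 11 = 32
A→D→F: 5 + 30 = 35
A→E→B→F: 28 + 11 + 11 = 50
A→B→F: 27 + 11 = 38
A→C→B→F: 10 + 13 + 11 = 34
The minimum is 32.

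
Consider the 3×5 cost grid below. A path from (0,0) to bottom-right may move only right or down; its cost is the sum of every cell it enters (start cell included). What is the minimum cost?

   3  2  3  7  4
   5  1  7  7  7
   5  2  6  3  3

20

Cheapest: [0,0] [0,1] [1,1] [2,1] [2,2] [2,3] [2,4]
  3 + 2 + 1 + 2 + 6 + 3 + 3 = 20
(Top row then right column would cost 29.)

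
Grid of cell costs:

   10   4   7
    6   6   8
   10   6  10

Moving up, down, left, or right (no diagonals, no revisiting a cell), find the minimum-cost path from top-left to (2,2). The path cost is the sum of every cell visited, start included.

36

Take (0,0) (0,1) (1,1) (2,1) (2,2) for a total of 10 + 4 + 6 + 6 + 10 = 36.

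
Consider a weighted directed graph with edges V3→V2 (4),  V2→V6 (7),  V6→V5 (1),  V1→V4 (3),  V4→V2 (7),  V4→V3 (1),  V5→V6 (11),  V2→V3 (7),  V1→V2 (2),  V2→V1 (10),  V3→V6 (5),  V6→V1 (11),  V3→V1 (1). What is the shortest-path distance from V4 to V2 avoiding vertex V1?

Candidate routes:
V4 → V3 → V2: 1 + 4 = 5
V4 → V2: 7
Best route has total 5.

5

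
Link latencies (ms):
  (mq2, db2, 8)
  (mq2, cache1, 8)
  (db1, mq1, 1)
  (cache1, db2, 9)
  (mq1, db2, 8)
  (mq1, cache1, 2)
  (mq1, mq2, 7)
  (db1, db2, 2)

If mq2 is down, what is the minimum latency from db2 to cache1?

5

Candidate routes:
db2 -> db1 -> mq1 -> cache1: 2 + 1 + 2 = 5
db2 -> cache1: 9
db2 -> mq1 -> cache1: 8 + 2 = 10
Shortest: 5 ms.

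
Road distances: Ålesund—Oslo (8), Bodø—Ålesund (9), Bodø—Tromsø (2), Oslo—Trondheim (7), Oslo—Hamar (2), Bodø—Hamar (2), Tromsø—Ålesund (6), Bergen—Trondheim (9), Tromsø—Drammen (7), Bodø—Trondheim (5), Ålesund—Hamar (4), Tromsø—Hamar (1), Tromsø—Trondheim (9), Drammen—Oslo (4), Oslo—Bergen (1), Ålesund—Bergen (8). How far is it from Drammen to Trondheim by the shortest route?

Some routes from Drammen to Trondheim:
Drammen→Tromsø→Bodø→Trondheim: 7 + 2 + 5 = 14
Drammen→Oslo→Hamar→Bodø→Trondheim: 4 + 2 + 2 + 5 = 13
Drammen→Oslo→Trondheim: 4 + 7 = 11
Best route has total 11.

11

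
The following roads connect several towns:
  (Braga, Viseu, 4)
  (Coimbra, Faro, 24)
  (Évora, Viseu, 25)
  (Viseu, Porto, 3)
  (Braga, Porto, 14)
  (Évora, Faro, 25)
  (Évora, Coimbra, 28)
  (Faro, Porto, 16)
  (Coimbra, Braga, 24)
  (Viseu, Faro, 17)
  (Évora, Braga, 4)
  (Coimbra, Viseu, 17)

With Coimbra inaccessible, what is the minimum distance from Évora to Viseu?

Some routes from Évora to Viseu avoiding Coimbra:
Évora - Braga - Porto - Viseu: 4 + 14 + 3 = 21
Évora - Braga - Viseu: 4 + 4 = 8
Évora - Viseu: 25
The minimum is 8.

8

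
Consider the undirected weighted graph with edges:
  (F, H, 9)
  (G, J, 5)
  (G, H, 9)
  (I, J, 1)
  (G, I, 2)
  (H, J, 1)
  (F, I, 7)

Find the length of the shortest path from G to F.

Routes from G to F:
G→I→J→H→F: 2 + 1 + 1 + 9 = 13
G→J→H→F: 5 + 1 + 9 = 15
G→I→F: 2 + 7 = 9
G→H→J→I→F: 9 + 1 + 1 + 7 = 18
G→J→I→F: 5 + 1 + 7 = 13
G→H→F: 9 + 9 = 18
Shortest: 9.

9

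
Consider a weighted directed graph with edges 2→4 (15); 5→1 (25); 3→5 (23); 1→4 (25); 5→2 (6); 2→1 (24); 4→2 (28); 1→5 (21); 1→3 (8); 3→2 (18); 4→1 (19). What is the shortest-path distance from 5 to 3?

Paths from 5 to 3:
5-2-1-3: 6 + 24 + 8 = 38
5-1-3: 25 + 8 = 33
5-2-4-1-3: 6 + 15 + 19 + 8 = 48
The minimum is 33.

33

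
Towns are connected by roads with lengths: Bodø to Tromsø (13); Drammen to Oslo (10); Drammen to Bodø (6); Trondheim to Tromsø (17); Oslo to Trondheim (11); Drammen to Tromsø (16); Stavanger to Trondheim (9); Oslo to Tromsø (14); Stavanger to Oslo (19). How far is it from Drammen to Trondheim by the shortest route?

21

A few of the Drammen→Trondheim routes:
Drammen - Tromsø - Trondheim: 16 + 17 = 33
Drammen - Oslo - Trondheim: 10 + 11 = 21
Drammen - Bodø - Tromsø - Trondheim: 6 + 13 + 17 = 36
The minimum is 21.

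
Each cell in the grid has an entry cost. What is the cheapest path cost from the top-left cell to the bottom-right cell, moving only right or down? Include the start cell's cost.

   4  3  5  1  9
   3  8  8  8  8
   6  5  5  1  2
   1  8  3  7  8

One optimal route is [0,0]→[0,1]→[0,2]→[0,3]→[1,3]→[2,3]→[2,4]→[3,4].
Its cost is 4 + 3 + 5 + 1 + 8 + 1 + 2 + 8 = 32.

32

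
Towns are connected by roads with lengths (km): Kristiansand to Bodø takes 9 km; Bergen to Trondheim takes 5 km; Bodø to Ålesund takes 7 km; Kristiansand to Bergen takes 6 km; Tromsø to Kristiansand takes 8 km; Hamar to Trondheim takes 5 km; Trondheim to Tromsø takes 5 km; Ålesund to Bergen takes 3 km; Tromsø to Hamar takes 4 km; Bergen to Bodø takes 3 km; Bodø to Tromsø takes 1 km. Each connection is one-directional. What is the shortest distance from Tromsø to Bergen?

Routes from Tromsø to Bergen:
Tromsø → Kristiansand → Bergen: 8 + 6 = 14
Tromsø → Kristiansand → Bodø → Ålesund → Bergen: 8 + 9 + 7 + 3 = 27
Best route has total 14 km.

14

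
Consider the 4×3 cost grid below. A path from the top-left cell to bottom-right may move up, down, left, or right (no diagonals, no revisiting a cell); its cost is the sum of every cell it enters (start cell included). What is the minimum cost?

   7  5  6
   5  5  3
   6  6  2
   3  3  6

28

Take r0c0 → r0c1 → r1c1 → r1c2 → r2c2 → r3c2 for a total of 7 + 5 + 5 + 3 + 2 + 6 = 28.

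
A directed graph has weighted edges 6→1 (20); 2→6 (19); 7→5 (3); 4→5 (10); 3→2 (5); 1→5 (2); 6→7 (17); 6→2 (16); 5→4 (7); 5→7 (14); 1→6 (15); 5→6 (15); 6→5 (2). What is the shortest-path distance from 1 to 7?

16

Paths from 1 to 7:
1 → 6 → 7: 15 + 17 = 32
1 → 6 → 5 → 7: 15 + 2 + 14 = 31
1 → 5 → 7: 2 + 14 = 16
1 → 5 → 6 → 7: 2 + 15 + 17 = 34
Shortest: 16.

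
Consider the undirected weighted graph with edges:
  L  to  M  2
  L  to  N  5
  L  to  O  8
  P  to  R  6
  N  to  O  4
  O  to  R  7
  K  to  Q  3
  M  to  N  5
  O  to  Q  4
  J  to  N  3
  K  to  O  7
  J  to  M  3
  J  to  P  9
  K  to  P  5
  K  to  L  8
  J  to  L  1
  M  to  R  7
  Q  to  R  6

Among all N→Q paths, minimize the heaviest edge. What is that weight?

4

Checking several routes:
N -> J -> M -> R -> Q: max(3, 3, 7, 6) = 7
N -> J -> M -> R -> P -> K -> Q: max(3, 3, 7, 6, 5, 3) = 7
N -> J -> M -> R -> P -> K -> O -> Q: max(3, 3, 7, 6, 5, 7, 4) = 7
N -> O -> Q: max(4, 4) = 4
Best route has worst link 4.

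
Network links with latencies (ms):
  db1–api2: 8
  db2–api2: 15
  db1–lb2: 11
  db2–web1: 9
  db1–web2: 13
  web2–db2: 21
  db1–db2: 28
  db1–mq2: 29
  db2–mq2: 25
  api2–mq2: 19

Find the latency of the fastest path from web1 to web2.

30

Some routes from web1 to web2:
web1 → db2 → db1 → web2: 9 + 28 + 13 = 50
web1 → db2 → api2 → db1 → web2: 9 + 15 + 8 + 13 = 45
web1 → db2 → web2: 9 + 21 = 30
The minimum is 30 ms.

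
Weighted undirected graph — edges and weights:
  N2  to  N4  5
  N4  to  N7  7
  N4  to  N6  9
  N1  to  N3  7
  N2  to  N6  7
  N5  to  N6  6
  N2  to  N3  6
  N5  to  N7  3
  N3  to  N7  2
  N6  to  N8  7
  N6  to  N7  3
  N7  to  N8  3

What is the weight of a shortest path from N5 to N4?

10

Some routes from N5 to N4:
N5→N6→N2→N4: 6 + 7 + 5 = 18
N5→N7→N3→N2→N4: 3 + 2 + 6 + 5 = 16
N5→N6→N7→N4: 6 + 3 + 7 = 16
N5→N7→N4: 3 + 7 = 10
N5→N7→N6→N4: 3 + 3 + 9 = 15
N5→N6→N4: 6 + 9 = 15
Shortest: 10.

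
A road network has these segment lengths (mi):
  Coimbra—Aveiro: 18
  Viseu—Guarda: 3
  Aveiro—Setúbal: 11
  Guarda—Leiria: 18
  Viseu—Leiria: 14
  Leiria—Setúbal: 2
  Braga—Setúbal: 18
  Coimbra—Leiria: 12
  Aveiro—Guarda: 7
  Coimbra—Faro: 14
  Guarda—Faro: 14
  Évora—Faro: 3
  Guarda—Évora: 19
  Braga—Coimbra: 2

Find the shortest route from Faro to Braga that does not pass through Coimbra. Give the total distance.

Comparing a few candidate routes:
Faro -> Guarda -> Viseu -> Leiria -> Setúbal -> Braga: 14 + 3 + 14 + 2 + 18 = 51
Faro -> Guarda -> Aveiro -> Setúbal -> Braga: 14 + 7 + 11 + 18 = 50
Faro -> Guarda -> Leiria -> Setúbal -> Braga: 14 + 18 + 2 + 18 = 52
Best route has total 50 mi.

50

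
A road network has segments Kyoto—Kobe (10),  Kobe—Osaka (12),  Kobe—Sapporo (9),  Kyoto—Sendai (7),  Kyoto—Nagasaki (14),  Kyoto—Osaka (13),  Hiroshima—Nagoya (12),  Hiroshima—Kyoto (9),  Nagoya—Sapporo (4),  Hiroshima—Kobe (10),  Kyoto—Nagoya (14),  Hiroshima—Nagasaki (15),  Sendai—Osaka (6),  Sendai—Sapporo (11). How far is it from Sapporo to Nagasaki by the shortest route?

31

Comparing a few candidate routes:
Sapporo→Kobe→Hiroshima→Nagasaki: 9 + 10 + 15 = 34
Sapporo→Kobe→Kyoto→Nagasaki: 9 + 10 + 14 = 33
Sapporo→Sendai→Kyoto→Nagasaki: 11 + 7 + 14 = 32
Sapporo→Nagoya→Kyoto→Nagasaki: 4 + 14 + 14 = 32
Sapporo→Nagoya→Hiroshima→Nagasaki: 4 + 12 + 15 = 31
The minimum is 31.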